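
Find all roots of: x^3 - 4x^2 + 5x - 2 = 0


Let p(x) = x^3 - 4x^2 + 5x - 2. By the rational root theorem (leading coefficient 1), any rational root is an integer divisor of 2: try ±1, ±2, ... in turn.
Test x = 1: value = 0 ✓, so (x - 1) is a factor.
Synthetic division by (x - 1): bring down 1; 1(1) - 4 = -3; (-3)(1) + 5 = 2; 2(1) - 2 = 0 → quotient x^2 - 3x + 2, remainder 0.
Solve the quadratic x^2 - 3x + 2 = 0: discriminant = (-3)^2 - 4(1)(2) = 9 - 8 = 1.
sqrt(1) = 1, so x = (3 ± 1)/2: x = 2 or x = 1.
Collecting all roots found:

x = 1 (multiplicity 2), x = 2


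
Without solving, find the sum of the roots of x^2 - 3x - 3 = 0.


By Vieta's formulas for ax^2 + bx + c = 0:
  Sum of roots = -b/a
  Product of roots = c/a

Here a = 1, b = -3, c = -3
Sum = -(-3)/1 = 3
Product = -3/1 = -3

Sum = 3


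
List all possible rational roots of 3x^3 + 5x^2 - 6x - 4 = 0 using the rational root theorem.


Rational root theorem: possible roots are ±p/q where:
  p divides the constant term (-4): p ∈ {1, 2, 4}
  q divides the leading coefficient (3): q ∈ {1, 3}

All possible rational roots: -4, -2, -4/3, -1, -2/3, -1/3, 1/3, 2/3, 1, 4/3, 2, 4

-4, -2, -4/3, -1, -2/3, -1/3, 1/3, 2/3, 1, 4/3, 2, 4


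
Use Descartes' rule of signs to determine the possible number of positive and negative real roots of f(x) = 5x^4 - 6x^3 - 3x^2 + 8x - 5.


Descartes' rule of signs:

For positive roots, count sign changes in f(x) = 5x^4 - 6x^3 - 3x^2 + 8x - 5:
Signs of coefficients: +, -, -, +, -
Number of sign changes: 3
Possible positive real roots: 3, 1

For negative roots, examine f(-x) = 5x^4 + 6x^3 - 3x^2 - 8x - 5:
Signs of coefficients: +, +, -, -, -
Number of sign changes: 1
Possible negative real roots: 1

Positive roots: 3 or 1; Negative roots: 1


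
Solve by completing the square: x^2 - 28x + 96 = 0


Start: x^2 - 28x + 96 = 0
Move constant: x^2 - 28x = -96
Half of -28 is -14, squared is 196
Add 196 to both sides: x^2 - 28x + 196 = 100
(x - 14)^2 = 100
x - 14 = ±10
x = 14 + 10 = 24 or x = 14 - 10 = 4

x = 4, x = 24


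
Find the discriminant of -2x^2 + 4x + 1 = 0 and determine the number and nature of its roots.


For ax^2 + bx + c = 0, discriminant D = b^2 - 4ac
Here a = -2, b = 4, c = 1
D = (4)^2 - 4(-2)(1) = 16 + 8 = 24

D = 24 > 0 but not a perfect square
The equation has 2 distinct real irrational roots.

Discriminant = 24, 2 distinct real irrational roots


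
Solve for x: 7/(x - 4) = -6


Multiply both sides by (x - 4): 7 = -6(x - 4)
Distribute: 7 = -6x + 24
-6x = 7 - 24 = -17
x = 17/6

x = 17/6


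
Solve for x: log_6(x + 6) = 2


Convert to exponential form: x + 6 = 6^2 = 36
x = 36 - 6 = 30
Check: log_6(30 + 6) = log_6(36) = log_6(36) = 2 ✓

x = 30


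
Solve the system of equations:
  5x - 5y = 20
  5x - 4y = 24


Using Cramer's rule:
Determinant D = (5)(-4) - (5)(-5) = -20 + 25 = 5
Dx = (20)(-4) - (24)(-5) = -80 + 120 = 40
Dy = (5)(24) - (5)(20) = 120 - 100 = 20
x = Dx/D = 40/5 = 8
y = Dy/D = 20/5 = 4

x = 8, y = 4


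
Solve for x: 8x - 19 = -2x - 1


Starting with: 8x - 19 = -2x - 1
Move all x terms to left: (8 + 2)x = -1 + 19
Simplify: 10x = 18
Divide both sides by 10: x = 9/5

x = 9/5


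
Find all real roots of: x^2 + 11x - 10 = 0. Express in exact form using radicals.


Using the quadratic formula: x = (-b ± sqrt(b^2 - 4ac)) / (2a)
Here a = 1, b = 11, c = -10
Discriminant = b^2 - 4ac = 11^2 - 4(1)(-10) = 121 + 40 = 161
Since discriminant = 161 > 0, there are two real roots.
x = (-11 ± sqrt(161)) / 2
Numerically: x ≈ 0.8443 or x ≈ -11.8443

x = (-11 + sqrt(161)) / 2 or x = (-11 - sqrt(161)) / 2


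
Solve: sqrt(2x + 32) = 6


Square both sides: 2x + 32 = 6^2 = 36
2x = 36 - 32 = 4
x = 2
Check: sqrt(2*2 + 32) = sqrt(36) = 6 ✓

x = 2


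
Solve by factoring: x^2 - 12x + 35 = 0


We need two numbers that multiply to 35 and add to -12.
Those numbers are -7 and -5 (since (-7) * (-5) = 35 and (-7) + (-5) = -12).
So x^2 - 12x + 35 = (x - 7)(x - 5) = 0
Setting each factor to zero: x = 7 or x = 5

x = 5, x = 7


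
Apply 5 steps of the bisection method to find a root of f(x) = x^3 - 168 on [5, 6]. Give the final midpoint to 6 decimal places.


f(x) = x^3 - 168
f(5) = -43 < 0
f(6) = 48 > 0

Step 1: midpoint = (5.000000 + 6.000000)/2 = 5.500000
  f(5.500000) = -1.625000
  f(mid) < 0, so root is in [5.500000, 6.000000]

Step 2: midpoint = (5.500000 + 6.000000)/2 = 5.750000
  f(5.750000) = 22.109375
  f(mid) > 0, so root is in [5.500000, 5.750000]

Step 3: midpoint = (5.500000 + 5.750000)/2 = 5.625000
  f(5.625000) = 9.978516
  f(mid) > 0, so root is in [5.500000, 5.625000]

Step 4: midpoint = (5.500000 + 5.625000)/2 = 5.562500
  f(5.562500) = 4.111572
  f(mid) > 0, so root is in [5.500000, 5.562500]

Step 5: midpoint = (5.500000 + 5.562500)/2 = 5.531250
  f(5.531250) = 1.227081
  f(mid) > 0, so root is in [5.500000, 5.531250]

midpoint = 5.531250


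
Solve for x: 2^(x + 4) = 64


Express both sides with the same base.
64 = 2^6
Since the bases match, equate exponents: x + 4 = 6
So x = 6 - (4) = 2

x = 2


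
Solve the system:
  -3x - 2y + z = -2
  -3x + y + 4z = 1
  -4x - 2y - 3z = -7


Using Cramer's rule. Expand each determinant along the first row.
D  = (-3)*[1*(-3) - 4*(-2)] - (-2)*[(-3)*(-3) - 4*(-4)] + 1*[(-3)*(-2) - 1*(-4)]
  = (-3)*(5) - (-2)*(25) + 1*(10) = 45
Dx = (-2)*[1*(-3) - 4*(-2)] - (-2)*[1*(-3) - 4*(-7)] + 1*[1*(-2) - 1*(-7)]
  = (-2)*(5) - (-2)*(25) + 1*(5) = 45
Dy = (-3)*[1*(-3) - 4*(-7)] - (-2)*[(-3)*(-3) - 4*(-4)] + 1*[(-3)*(-7) - 1*(-4)]
  = (-3)*(25) - (-2)*(25) + 1*(25) = 0
Dz = (-3)*[1*(-7) - 1*(-2)] - (-2)*[(-3)*(-7) - 1*(-4)] + (-2)*[(-3)*(-2) - 1*(-4)]
  = (-3)*(-5) - (-2)*(25) + (-2)*(10) = 45
x = Dx/D = 45/45 = 1, y = Dy/D = 0/45 = 0, z = Dz/D = 45/45 = 1
Check eq1: (-3)(1) + (-2)(0) + (1)(1) = -2 = -2 ✓
Check eq2: (-3)(1) + (1)(0) + (4)(1) = 1 = 1 ✓
Check eq3: (-4)(1) + (-2)(0) + (-3)(1) = -7 = -7 ✓

x = 1, y = 0, z = 1


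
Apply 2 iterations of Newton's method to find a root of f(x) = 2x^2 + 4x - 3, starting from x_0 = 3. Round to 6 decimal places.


Newton's method: x_(n+1) = x_n - f(x_n)/f'(x_n)
f(x) = 2x^2 + 4x - 3
f'(x) = 4x + 4

Iteration 1:
  f(3.000000) = 27.000000
  f'(3.000000) = 16.000000
  x_1 = 3.000000 - (27.000000)/(16.000000) = 1.312500

Iteration 2:
  f(1.312500) = 5.695312
  f'(1.312500) = 9.250000
  x_2 = 1.312500 - (5.695312)/(9.250000) = 0.696791

x_2 = 0.696791


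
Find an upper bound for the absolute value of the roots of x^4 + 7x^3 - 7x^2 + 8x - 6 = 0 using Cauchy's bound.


Cauchy's bound: all roots r satisfy |r| <= 1 + max(|a_i/a_n|) for i = 0,...,n-1
where a_n is the leading coefficient.

Coefficients: [1, 7, -7, 8, -6]
Leading coefficient a_n = 1
Ratios |a_i/a_n|: 7, 7, 8, 6
Maximum ratio: 8
Cauchy's bound: |r| <= 1 + 8 = 9

Upper bound = 9


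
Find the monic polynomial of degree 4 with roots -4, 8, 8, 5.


A monic polynomial with roots -4, 8, 8, 5 is:
p(x) = (x + 4)(x - 8)(x - 8)(x - 5)
After multiplying by (x + 4): x + 4
After multiplying by (x - 8): x^2 - 4x - 32
After multiplying by (x - 8): x^3 - 12x^2 + 256
After multiplying by (x - 5): x^4 - 17x^3 + 60x^2 + 256x - 1280

x^4 - 17x^3 + 60x^2 + 256x - 1280


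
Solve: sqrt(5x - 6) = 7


Square both sides: 5x - 6 = 7^2 = 49
5x = 49 + 6 = 55
x = 11
Check: sqrt(5*11 - 6) = sqrt(49) = 7 ✓

x = 11


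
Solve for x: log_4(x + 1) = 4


Convert to exponential form: x + 1 = 4^4 = 256
x = 256 - 1 = 255
Check: log_4(255 + 1) = log_4(256) = log_4(256) = 4 ✓

x = 255


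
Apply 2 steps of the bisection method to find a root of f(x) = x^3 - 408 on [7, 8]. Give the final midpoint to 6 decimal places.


f(x) = x^3 - 408
f(7) = -65 < 0
f(8) = 104 > 0

Step 1: midpoint = (7.000000 + 8.000000)/2 = 7.500000
  f(7.500000) = 13.875000
  f(mid) > 0, so root is in [7.000000, 7.500000]

Step 2: midpoint = (7.000000 + 7.500000)/2 = 7.250000
  f(7.250000) = -26.921875
  f(mid) < 0, so root is in [7.250000, 7.500000]

midpoint = 7.250000


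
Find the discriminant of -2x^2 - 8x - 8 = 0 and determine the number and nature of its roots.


For ax^2 + bx + c = 0, discriminant D = b^2 - 4ac
Here a = -2, b = -8, c = -8
D = (-8)^2 - 4(-2)(-8) = 64 - 64 = 0

D = 0
The equation has exactly 1 real root (a repeated/double root).

Discriminant = 0, 1 repeated real root


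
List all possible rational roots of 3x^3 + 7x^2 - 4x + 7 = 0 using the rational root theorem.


Rational root theorem: possible roots are ±p/q where:
  p divides the constant term (7): p ∈ {1, 7}
  q divides the leading coefficient (3): q ∈ {1, 3}

All possible rational roots: -7, -7/3, -1, -1/3, 1/3, 1, 7/3, 7

-7, -7/3, -1, -1/3, 1/3, 1, 7/3, 7


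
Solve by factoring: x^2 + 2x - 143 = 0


We need two numbers that multiply to -143 and add to 2.
Those numbers are -11 and 13 (since (-11) * 13 = -143 and (-11) + 13 = 2).
So x^2 + 2x - 143 = (x - 11)(x + 13) = 0
Setting each factor to zero: x = 11 or x = -13

x = -13, x = 11


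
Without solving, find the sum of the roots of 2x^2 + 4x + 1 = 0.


By Vieta's formulas for ax^2 + bx + c = 0:
  Sum of roots = -b/a
  Product of roots = c/a

Here a = 2, b = 4, c = 1
Sum = -(4)/2 = -2
Product = 1/2 = 1/2

Sum = -2


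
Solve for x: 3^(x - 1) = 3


Express both sides with the same base.
3 = 3^1
Since the bases match, equate exponents: x - 1 = 1
So x = 1 - (-1) = 2

x = 2


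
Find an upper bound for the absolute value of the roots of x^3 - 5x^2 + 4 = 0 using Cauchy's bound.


Cauchy's bound: all roots r satisfy |r| <= 1 + max(|a_i/a_n|) for i = 0,...,n-1
where a_n is the leading coefficient.

Coefficients: [1, -5, 0, 4]
Leading coefficient a_n = 1
Ratios |a_i/a_n|: 5, 0, 4
Maximum ratio: 5
Cauchy's bound: |r| <= 1 + 5 = 6

Upper bound = 6


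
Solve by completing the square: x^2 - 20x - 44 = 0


Start: x^2 - 20x - 44 = 0
Move constant: x^2 - 20x = 44
Half of -20 is -10, squared is 100
Add 100 to both sides: x^2 - 20x + 100 = 144
(x - 10)^2 = 144
x - 10 = ±12
x = 10 + 12 = 22 or x = 10 - 12 = -2

x = -2, x = 22


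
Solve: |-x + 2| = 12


An absolute value equation |expr| = 12 gives two cases:
Case 1: -x + 2 = 12
  -x = 10, so x = -10
Case 2: -x + 2 = -12
  -x = -14, so x = 14

x = -10, x = 14


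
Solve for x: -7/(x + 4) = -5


Multiply both sides by (x + 4): -7 = -5(x + 4)
Distribute: -7 = -5x - 20
-5x = -7 + 20 = 13
x = -13/5

x = -13/5


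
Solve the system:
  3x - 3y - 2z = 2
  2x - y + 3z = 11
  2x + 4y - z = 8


Using Cramer's rule. Expand each determinant along the first row.
D  = 3*[(-1)*(-1) - 3*4] - (-3)*[2*(-1) - 3*2] + (-2)*[2*4 - (-1)*2]
  = 3*(-11) - (-3)*(-8) + (-2)*(10) = -77
Dx = 2*[(-1)*(-1) - 3*4] - (-3)*[11*(-1) - 3*8] + (-2)*[11*4 - (-1)*8]
  = 2*(-11) - (-3)*(-35) + (-2)*(52) = -231
Dy = 3*[11*(-1) - 3*8] - 2*[2*(-1) - 3*2] + (-2)*[2*8 - 11*2]
  = 3*(-35) - 2*(-8) + (-2)*(-6) = -77
Dz = 3*[(-1)*8 - 11*4] - (-3)*[2*8 - 11*2] + 2*[2*4 - (-1)*2]
  = 3*(-52) - (-3)*(-6) + 2*(10) = -154
x = Dx/D = -231/-77 = 3, y = Dy/D = -77/-77 = 1, z = Dz/D = -154/-77 = 2
Check eq1: (3)(3) + (-3)(1) + (-2)(2) = 2 = 2 ✓
Check eq2: (2)(3) + (-1)(1) + (3)(2) = 11 = 11 ✓
Check eq3: (2)(3) + (4)(1) + (-1)(2) = 8 = 8 ✓

x = 3, y = 1, z = 2


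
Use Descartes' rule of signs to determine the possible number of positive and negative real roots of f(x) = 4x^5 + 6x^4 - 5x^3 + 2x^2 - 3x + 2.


Descartes' rule of signs:

For positive roots, count sign changes in f(x) = 4x^5 + 6x^4 - 5x^3 + 2x^2 - 3x + 2:
Signs of coefficients: +, +, -, +, -, +
Number of sign changes: 4
Possible positive real roots: 4, 2, 0

For negative roots, examine f(-x) = -4x^5 + 6x^4 + 5x^3 + 2x^2 + 3x + 2:
Signs of coefficients: -, +, +, +, +, +
Number of sign changes: 1
Possible negative real roots: 1

Positive roots: 4 or 2 or 0; Negative roots: 1


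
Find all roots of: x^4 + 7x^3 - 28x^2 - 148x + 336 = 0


Let p(x) = x^4 + 7x^3 - 28x^2 - 148x + 336. By the rational root theorem (leading coefficient 1), any rational root is an integer divisor of 336: try ±1, ±2, ... in turn.
Test x = 1: value = 168 ≠ 0.
Test x = -1: value = 450 ≠ 0.
Test x = 2: value = 0 ✓, so (x - 2) is a factor.
Synthetic division by (x - 2): bring down 1; 1(2) + 7 = 9; 9(2) - 28 = -10; (-10)(2) - 148 = -168; (-168)(2) + 336 = 0 → quotient x^3 + 9x^2 - 10x - 168, remainder 0.
Continue with the quotient x^3 + 9x^2 - 10x - 168 (candidates must divide 168; re-test x = 2 first in case it repeats).
Test x = 2: value = -144 ≠ 0.
Test x = -2: value = -120 ≠ 0.
Test x = 3: value = -90 ≠ 0.
Test x = -3: value = -84 ≠ 0.
Test x = 4: value = 0 ✓, so (x - 4) is a factor.
Synthetic division by (x - 4): bring down 1; 1(4) + 9 = 13; 13(4) - 10 = 42; 42(4) - 168 = 0 → quotient x^2 + 13x + 42, remainder 0.
Solve the quadratic x^2 + 13x + 42 = 0: discriminant = 13^2 - 4(1)(42) = 169 - 168 = 1.
sqrt(1) = 1, so x = (-13 ± 1)/2: x = -6 or x = -7.
Collecting all roots found:

x = -7, x = -6, x = 2, x = 4


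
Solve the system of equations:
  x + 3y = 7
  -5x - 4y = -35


Using Cramer's rule:
Determinant D = (1)(-4) - (-5)(3) = -4 + 15 = 11
Dx = (7)(-4) - (-35)(3) = -28 + 105 = 77
Dy = (1)(-35) - (-5)(7) = -35 + 35 = 0
x = Dx/D = 77/11 = 7
y = Dy/D = 0/11 = 0

x = 7, y = 0


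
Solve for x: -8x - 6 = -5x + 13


Starting with: -8x - 6 = -5x + 13
Move all x terms to left: (-8 + 5)x = 13 + 6
Simplify: -3x = 19
Divide both sides by -3: x = -19/3

x = -19/3


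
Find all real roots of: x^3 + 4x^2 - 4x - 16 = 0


Let p(x) = x^3 + 4x^2 - 4x - 16. By the rational root theorem (leading coefficient 1), any rational root is an integer divisor of 16: try ±1, ±2, ... in turn.
Test x = 1: value = -15 ≠ 0.
Test x = -1: value = -9 ≠ 0.
Test x = 2: value = 0 ✓, so (x - 2) is a factor.
Synthetic division by (x - 2): bring down 1; 1(2) + 4 = 6; 6(2) - 4 = 8; 8(2) - 16 = 0 → quotient x^2 + 6x + 8, remainder 0.
Solve the quadratic x^2 + 6x + 8 = 0: discriminant = 6^2 - 4(1)(8) = 36 - 32 = 4.
sqrt(4) = 2, so x = (-6 ± 2)/2: x = -2 or x = -4.

x = -4, x = -2, x = 2


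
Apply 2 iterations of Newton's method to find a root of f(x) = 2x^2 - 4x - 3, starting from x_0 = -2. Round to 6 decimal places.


Newton's method: x_(n+1) = x_n - f(x_n)/f'(x_n)
f(x) = 2x^2 - 4x - 3
f'(x) = 4x - 4

Iteration 1:
  f(-2.000000) = 13.000000
  f'(-2.000000) = -12.000000
  x_1 = -2.000000 - (13.000000)/(-12.000000) = -0.916667

Iteration 2:
  f(-0.916667) = 2.347222
  f'(-0.916667) = -7.666667
  x_2 = -0.916667 - (2.347222)/(-7.666667) = -0.610507

x_2 = -0.610507


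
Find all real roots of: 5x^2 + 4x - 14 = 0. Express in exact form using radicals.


Using the quadratic formula: x = (-b ± sqrt(b^2 - 4ac)) / (2a)
Here a = 5, b = 4, c = -14
Discriminant = b^2 - 4ac = 4^2 - 4(5)(-14) = 16 + 280 = 296
Since discriminant = 296 > 0, there are two real roots.
x = (-4 ± 2*sqrt(74)) / 10
Simplifying: x = (-2 ± sqrt(74)) / 5
Numerically: x ≈ 1.3205 or x ≈ -2.1205

x = (-2 + sqrt(74)) / 5 or x = (-2 - sqrt(74)) / 5


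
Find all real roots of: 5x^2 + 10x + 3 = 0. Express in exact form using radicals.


Using the quadratic formula: x = (-b ± sqrt(b^2 - 4ac)) / (2a)
Here a = 5, b = 10, c = 3
Discriminant = b^2 - 4ac = 10^2 - 4(5)(3) = 100 - 60 = 40
Since discriminant = 40 > 0, there are two real roots.
x = (-10 ± 2*sqrt(10)) / 10
Simplifying: x = (-5 ± sqrt(10)) / 5
Numerically: x ≈ -0.3675 or x ≈ -1.6325

x = (-5 + sqrt(10)) / 5 or x = (-5 - sqrt(10)) / 5


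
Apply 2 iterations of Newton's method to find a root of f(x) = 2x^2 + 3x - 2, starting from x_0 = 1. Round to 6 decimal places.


Newton's method: x_(n+1) = x_n - f(x_n)/f'(x_n)
f(x) = 2x^2 + 3x - 2
f'(x) = 4x + 3

Iteration 1:
  f(1.000000) = 3.000000
  f'(1.000000) = 7.000000
  x_1 = 1.000000 - (3.000000)/(7.000000) = 0.571429

Iteration 2:
  f(0.571429) = 0.367347
  f'(0.571429) = 5.285714
  x_2 = 0.571429 - (0.367347)/(5.285714) = 0.501931

x_2 = 0.501931


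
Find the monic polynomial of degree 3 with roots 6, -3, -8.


A monic polynomial with roots 6, -3, -8 is:
p(x) = (x - 6)(x + 3)(x + 8)
After multiplying by (x - 6): x - 6
After multiplying by (x + 3): x^2 - 3x - 18
After multiplying by (x + 8): x^3 + 5x^2 - 42x - 144

x^3 + 5x^2 - 42x - 144


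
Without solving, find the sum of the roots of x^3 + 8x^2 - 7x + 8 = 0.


By Vieta's formulas for x^3 + bx^2 + cx + d = 0:
  r1 + r2 + r3 = -b/a = -8
  r1*r2 + r1*r3 + r2*r3 = c/a = -7
  r1*r2*r3 = -d/a = -8


Sum = -8


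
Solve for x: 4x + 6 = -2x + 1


Starting with: 4x + 6 = -2x + 1
Move all x terms to left: (4 + 2)x = 1 - 6
Simplify: 6x = -5
Divide both sides by 6: x = -5/6

x = -5/6


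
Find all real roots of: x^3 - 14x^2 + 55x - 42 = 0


Let p(x) = x^3 - 14x^2 + 55x - 42. By the rational root theorem (leading coefficient 1), any rational root is an integer divisor of 42: try ±1, ±2, ... in turn.
Test x = 1: value = 0 ✓, so (x - 1) is a factor.
Synthetic division by (x - 1): bring down 1; 1(1) - 14 = -13; (-13)(1) + 55 = 42; 42(1) - 42 = 0 → quotient x^2 - 13x + 42, remainder 0.
Solve the quadratic x^2 - 13x + 42 = 0: discriminant = (-13)^2 - 4(1)(42) = 169 - 168 = 1.
sqrt(1) = 1, so x = (13 ± 1)/2: x = 7 or x = 6.

x = 1, x = 6, x = 7


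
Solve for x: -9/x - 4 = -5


Subtract -4 from both sides: -9/x = -1
Multiply both sides by x: -9 = -1 * x
Divide by -1: x = 9

x = 9


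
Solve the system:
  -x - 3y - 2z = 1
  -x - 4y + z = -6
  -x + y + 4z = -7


Using Cramer's rule. Expand each determinant along the first row.
D  = (-1)*[(-4)*4 - 1*1] - (-3)*[(-1)*4 - 1*(-1)] + (-2)*[(-1)*1 - (-4)*(-1)]
  = (-1)*(-17) - (-3)*(-3) + (-2)*(-5) = 18
Dx = 1*[(-4)*4 - 1*1] - (-3)*[(-6)*4 - 1*(-7)] + (-2)*[(-6)*1 - (-4)*(-7)]
  = 1*(-17) - (-3)*(-17) + (-2)*(-34) = 0
Dy = (-1)*[(-6)*4 - 1*(-7)] - 1*[(-1)*4 - 1*(-1)] + (-2)*[(-1)*(-7) - (-6)*(-1)]
  = (-1)*(-17) - 1*(-3) + (-2)*(1) = 18
Dz = (-1)*[(-4)*(-7) - (-6)*1] - (-3)*[(-1)*(-7) - (-6)*(-1)] + 1*[(-1)*1 - (-4)*(-1)]
  = (-1)*(34) - (-3)*(1) + 1*(-5) = -36
x = Dx/D = 0/18 = 0, y = Dy/D = 18/18 = 1, z = Dz/D = -36/18 = -2
Check eq1: (-1)(0) + (-3)(1) + (-2)(-2) = 1 = 1 ✓
Check eq2: (-1)(0) + (-4)(1) + (1)(-2) = -6 = -6 ✓
Check eq3: (-1)(0) + (1)(1) + (4)(-2) = -7 = -7 ✓

x = 0, y = 1, z = -2


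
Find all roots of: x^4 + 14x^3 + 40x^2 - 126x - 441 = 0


Let p(x) = x^4 + 14x^3 + 40x^2 - 126x - 441. By the rational root theorem (leading coefficient 1), any rational root is an integer divisor of 441: try ±1, ±2, ... in turn.
Test x = 1: value = -512 ≠ 0.
Test x = -1: value = -288 ≠ 0.
Test x = 3: value = 0 ✓, so (x - 3) is a factor.
Synthetic division by (x - 3): bring down 1; 1(3) + 14 = 17; 17(3) + 40 = 91; 91(3) - 126 = 147; 147(3) - 441 = 0 → quotient x^3 + 17x^2 + 91x + 147, remainder 0.
Continue with the quotient x^3 + 17x^2 + 91x + 147 (candidates must divide 147; re-test x = 3 first in case it repeats).
Test x = 3: value = 600 ≠ 0.
Test x = -3: value = 0 ✓, so (x + 3) is a factor.
Synthetic division by (x + 3): bring down 1; 1(-3) + 17 = 14; 14(-3) + 91 = 49; 49(-3) + 147 = 0 → quotient x^2 + 14x + 49, remainder 0.
Solve the quadratic x^2 + 14x + 49 = 0: discriminant = 14^2 - 4(1)(49) = 196 - 196 = 0.
Discriminant = 0, so a double root: x = -14/2 = -7.
Collecting all roots found:

x = -7 (multiplicity 2), x = -3, x = 3


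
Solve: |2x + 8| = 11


An absolute value equation |expr| = 11 gives two cases:
Case 1: 2x + 8 = 11
  2x = 3, so x = 3/2
Case 2: 2x + 8 = -11
  2x = -19, so x = -19/2

x = -19/2, x = 3/2


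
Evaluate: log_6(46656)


We need the exponent such that 6^? = 46656
6^6 = 46656
Therefore log_6(46656) = 6

6


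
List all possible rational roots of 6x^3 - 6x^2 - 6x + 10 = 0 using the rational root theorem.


Rational root theorem: possible roots are ±p/q where:
  p divides the constant term (10): p ∈ {1, 2, 5, 10}
  q divides the leading coefficient (6): q ∈ {1, 2, 3, 6}

All possible rational roots: -10, -5, -10/3, -5/2, -2, -5/3, -1, -5/6, -2/3, -1/2, -1/3, -1/6, 1/6, 1/3, 1/2, 2/3, 5/6, 1, 5/3, 2, 5/2, 10/3, 5, 10

-10, -5, -10/3, -5/2, -2, -5/3, -1, -5/6, -2/3, -1/2, -1/3, -1/6, 1/6, 1/3, 1/2, 2/3, 5/6, 1, 5/3, 2, 5/2, 10/3, 5, 10


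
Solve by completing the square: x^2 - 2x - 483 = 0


Start: x^2 - 2x - 483 = 0
Move constant: x^2 - 2x = 483
Half of -2 is -1, squared is 1
Add 1 to both sides: x^2 - 2x + 1 = 484
(x - 1)^2 = 484
x - 1 = ±22
x = 1 + 22 = 23 or x = 1 - 22 = -21

x = -21, x = 23


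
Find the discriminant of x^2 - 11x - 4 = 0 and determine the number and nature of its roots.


For ax^2 + bx + c = 0, discriminant D = b^2 - 4ac
Here a = 1, b = -11, c = -4
D = (-11)^2 - 4(1)(-4) = 121 + 16 = 137

D = 137 > 0 but not a perfect square
The equation has 2 distinct real irrational roots.

Discriminant = 137, 2 distinct real irrational roots


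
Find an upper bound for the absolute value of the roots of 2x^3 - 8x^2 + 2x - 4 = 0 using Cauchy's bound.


Cauchy's bound: all roots r satisfy |r| <= 1 + max(|a_i/a_n|) for i = 0,...,n-1
where a_n is the leading coefficient.

Coefficients: [2, -8, 2, -4]
Leading coefficient a_n = 2
Ratios |a_i/a_n|: 4, 1, 2
Maximum ratio: 4
Cauchy's bound: |r| <= 1 + 4 = 5

Upper bound = 5


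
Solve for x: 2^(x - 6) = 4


Express both sides with the same base.
4 = 2^2
Since the bases match, equate exponents: x - 6 = 2
So x = 2 - (-6) = 8

x = 8


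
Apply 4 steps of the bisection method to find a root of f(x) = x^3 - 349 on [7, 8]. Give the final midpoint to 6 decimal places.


f(x) = x^3 - 349
f(7) = -6 < 0
f(8) = 163 > 0

Step 1: midpoint = (7.000000 + 8.000000)/2 = 7.500000
  f(7.500000) = 72.875000
  f(mid) > 0, so root is in [7.000000, 7.500000]

Step 2: midpoint = (7.000000 + 7.500000)/2 = 7.250000
  f(7.250000) = 32.078125
  f(mid) > 0, so root is in [7.000000, 7.250000]

Step 3: midpoint = (7.000000 + 7.250000)/2 = 7.125000
  f(7.125000) = 12.705078
  f(mid) > 0, so root is in [7.000000, 7.125000]

Step 4: midpoint = (7.000000 + 7.125000)/2 = 7.062500
  f(7.062500) = 3.269775
  f(mid) > 0, so root is in [7.000000, 7.062500]

midpoint = 7.062500


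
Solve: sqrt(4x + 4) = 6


Square both sides: 4x + 4 = 6^2 = 36
4x = 36 - 4 = 32
x = 8
Check: sqrt(4*8 + 4) = sqrt(36) = 6 ✓

x = 8


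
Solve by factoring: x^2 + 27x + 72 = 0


We need two numbers that multiply to 72 and add to 27.
Those numbers are 3 and 24 (since 3 * 24 = 72 and 3 + 24 = 27).
So x^2 + 27x + 72 = (x + 3)(x + 24) = 0
Setting each factor to zero: x = -3 or x = -24

x = -24, x = -3


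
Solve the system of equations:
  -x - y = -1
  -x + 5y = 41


Using Cramer's rule:
Determinant D = (-1)(5) - (-1)(-1) = -5 - 1 = -6
Dx = (-1)(5) - (41)(-1) = -5 + 41 = 36
Dy = (-1)(41) - (-1)(-1) = -41 - 1 = -42
x = Dx/D = 36/-6 = -6
y = Dy/D = -42/-6 = 7

x = -6, y = 7


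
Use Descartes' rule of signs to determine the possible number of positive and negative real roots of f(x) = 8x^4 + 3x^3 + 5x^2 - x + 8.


Descartes' rule of signs:

For positive roots, count sign changes in f(x) = 8x^4 + 3x^3 + 5x^2 - x + 8:
Signs of coefficients: +, +, +, -, +
Number of sign changes: 2
Possible positive real roots: 2, 0

For negative roots, examine f(-x) = 8x^4 - 3x^3 + 5x^2 + x + 8:
Signs of coefficients: +, -, +, +, +
Number of sign changes: 2
Possible negative real roots: 2, 0

Positive roots: 2 or 0; Negative roots: 2 or 0


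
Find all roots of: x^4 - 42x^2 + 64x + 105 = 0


Let p(x) = x^4 - 42x^2 + 64x + 105. By the rational root theorem (leading coefficient 1), any rational root is an integer divisor of 105: try ±1, ±2, ... in turn.
Test x = 1: value = 128 ≠ 0.
Test x = -1: value = 0 ✓, so (x + 1) is a factor.
Synthetic division by (x + 1): bring down 1; 1(-1) + 0 = -1; (-1)(-1) - 42 = -41; (-41)(-1) + 64 = 105; 105(-1) + 105 = 0 → quotient x^3 - x^2 - 41x + 105, remainder 0.
Continue with the quotient x^3 - x^2 - 41x + 105 (candidates must divide 105; re-test x = -1 first in case it repeats).
Test x = -1: value = 144 ≠ 0.
Test x = 3: value = 0 ✓, so (x - 3) is a factor.
Synthetic division by (x - 3): bring down 1; 1(3) - 1 = 2; 2(3) - 41 = -35; (-35)(3) + 105 = 0 → quotient x^2 + 2x - 35, remainder 0.
Solve the quadratic x^2 + 2x - 35 = 0: discriminant = 2^2 - 4(1)(-35) = 4 + 140 = 144.
sqrt(144) = 12, so x = (-2 ± 12)/2: x = 5 or x = -7.
Collecting all roots found:

x = -7, x = -1, x = 3, x = 5


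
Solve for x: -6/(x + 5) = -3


Multiply both sides by (x + 5): -6 = -3(x + 5)
Distribute: -6 = -3x - 15
-3x = -6 + 15 = 9
x = -3

x = -3


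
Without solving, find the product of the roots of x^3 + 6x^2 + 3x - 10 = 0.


By Vieta's formulas for x^3 + bx^2 + cx + d = 0:
  r1 + r2 + r3 = -b/a = -6
  r1*r2 + r1*r3 + r2*r3 = c/a = 3
  r1*r2*r3 = -d/a = 10


Product = 10


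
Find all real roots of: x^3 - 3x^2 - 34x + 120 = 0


Let p(x) = x^3 - 3x^2 - 34x + 120. By the rational root theorem (leading coefficient 1), any rational root is an integer divisor of 120: try ±1, ±2, ... in turn.
Test x = 1: value = 84 ≠ 0.
Test x = -1: value = 150 ≠ 0.
Test x = 2: value = 48 ≠ 0.
Test x = -2: value = 168 ≠ 0.
Test x = 3: value = 18 ≠ 0.
Test x = -3: value = 168 ≠ 0.
Test x = 4: value = 0 ✓, so (x - 4) is a factor.
Synthetic division by (x - 4): bring down 1; 1(4) - 3 = 1; 1(4) - 34 = -30; (-30)(4) + 120 = 0 → quotient x^2 + x - 30, remainder 0.
Solve the quadratic x^2 + x - 30 = 0: discriminant = 1^2 - 4(1)(-30) = 1 + 120 = 121.
sqrt(121) = 11, so x = (-1 ± 11)/2: x = 5 or x = -6.

x = -6, x = 4, x = 5


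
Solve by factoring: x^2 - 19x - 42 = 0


We need two numbers that multiply to -42 and add to -19.
Those numbers are -21 and 2 (since (-21) * 2 = -42 and (-21) + 2 = -19).
So x^2 - 19x - 42 = (x - 21)(x + 2) = 0
Setting each factor to zero: x = 21 or x = -2

x = -2, x = 21


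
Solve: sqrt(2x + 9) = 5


Square both sides: 2x + 9 = 5^2 = 25
2x = 25 - 9 = 16
x = 8
Check: sqrt(2*8 + 9) = sqrt(25) = 5 ✓

x = 8


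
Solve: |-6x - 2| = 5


An absolute value equation |expr| = 5 gives two cases:
Case 1: -6x - 2 = 5
  -6x = 7, so x = -7/6
Case 2: -6x - 2 = -5
  -6x = -3, so x = 1/2

x = -7/6, x = 1/2


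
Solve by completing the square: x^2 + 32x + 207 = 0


Start: x^2 + 32x + 207 = 0
Move constant: x^2 + 32x = -207
Half of 32 is 16, squared is 256
Add 256 to both sides: x^2 + 32x + 256 = 49
(x + 16)^2 = 49
x + 16 = ±7
x = -16 + 7 = -9 or x = -16 - 7 = -23

x = -23, x = -9


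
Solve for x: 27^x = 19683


Express both sides with the same base.
19683 = 27^3
Since the bases match: x = 3

x = 3


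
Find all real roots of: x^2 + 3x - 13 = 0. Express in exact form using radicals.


Using the quadratic formula: x = (-b ± sqrt(b^2 - 4ac)) / (2a)
Here a = 1, b = 3, c = -13
Discriminant = b^2 - 4ac = 3^2 - 4(1)(-13) = 9 + 52 = 61
Since discriminant = 61 > 0, there are two real roots.
x = (-3 ± sqrt(61)) / 2
Numerically: x ≈ 2.4051 or x ≈ -5.4051

x = (-3 + sqrt(61)) / 2 or x = (-3 - sqrt(61)) / 2


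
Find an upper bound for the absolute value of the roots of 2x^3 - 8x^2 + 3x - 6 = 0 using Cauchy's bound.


Cauchy's bound: all roots r satisfy |r| <= 1 + max(|a_i/a_n|) for i = 0,...,n-1
where a_n is the leading coefficient.

Coefficients: [2, -8, 3, -6]
Leading coefficient a_n = 2
Ratios |a_i/a_n|: 4, 3/2, 3
Maximum ratio: 4
Cauchy's bound: |r| <= 1 + 4 = 5

Upper bound = 5


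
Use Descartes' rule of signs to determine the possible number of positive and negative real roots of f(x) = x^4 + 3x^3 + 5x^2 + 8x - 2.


Descartes' rule of signs:

For positive roots, count sign changes in f(x) = x^4 + 3x^3 + 5x^2 + 8x - 2:
Signs of coefficients: +, +, +, +, -
Number of sign changes: 1
Possible positive real roots: 1

For negative roots, examine f(-x) = x^4 - 3x^3 + 5x^2 - 8x - 2:
Signs of coefficients: +, -, +, -, -
Number of sign changes: 3
Possible negative real roots: 3, 1

Positive roots: 1; Negative roots: 3 or 1


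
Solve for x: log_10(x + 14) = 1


Convert to exponential form: x + 14 = 10^1 = 10
x = 10 - 14 = -4
Check: log_10(-4 + 14) = log_10(10) = log_10(10) = 1 ✓

x = -4


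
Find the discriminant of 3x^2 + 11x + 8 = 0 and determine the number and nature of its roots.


For ax^2 + bx + c = 0, discriminant D = b^2 - 4ac
Here a = 3, b = 11, c = 8
D = (11)^2 - 4(3)(8) = 121 - 96 = 25

D = 25 > 0 and is a perfect square (sqrt = 5)
The equation has 2 distinct real rational roots.

Discriminant = 25, 2 distinct real rational roots


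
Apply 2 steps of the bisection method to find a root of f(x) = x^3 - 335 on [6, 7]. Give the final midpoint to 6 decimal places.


f(x) = x^3 - 335
f(6) = -119 < 0
f(7) = 8 > 0

Step 1: midpoint = (6.000000 + 7.000000)/2 = 6.500000
  f(6.500000) = -60.375000
  f(mid) < 0, so root is in [6.500000, 7.000000]

Step 2: midpoint = (6.500000 + 7.000000)/2 = 6.750000
  f(6.750000) = -27.453125
  f(mid) < 0, so root is in [6.750000, 7.000000]

midpoint = 6.750000


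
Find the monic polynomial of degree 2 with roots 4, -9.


A monic polynomial with roots 4, -9 is:
p(x) = (x - 4)(x + 9)
After multiplying by (x - 4): x - 4
After multiplying by (x + 9): x^2 + 5x - 36

x^2 + 5x - 36


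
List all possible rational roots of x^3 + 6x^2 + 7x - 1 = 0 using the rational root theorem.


Rational root theorem: possible roots are ±p/q where:
  p divides the constant term (-1): p ∈ {1}
  q divides the leading coefficient (1): q ∈ {1}

All possible rational roots: -1, 1

-1, 1


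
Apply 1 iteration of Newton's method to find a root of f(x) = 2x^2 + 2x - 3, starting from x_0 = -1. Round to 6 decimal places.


Newton's method: x_(n+1) = x_n - f(x_n)/f'(x_n)
f(x) = 2x^2 + 2x - 3
f'(x) = 4x + 2

Iteration 1:
  f(-1.000000) = -3.000000
  f'(-1.000000) = -2.000000
  x_1 = -1.000000 - (-3.000000)/(-2.000000) = -2.500000

x_1 = -2.500000


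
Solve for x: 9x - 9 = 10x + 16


Starting with: 9x - 9 = 10x + 16
Move all x terms to left: (9 - 10)x = 16 + 9
Simplify: -x = 25
Divide both sides by -1: x = -25

x = -25


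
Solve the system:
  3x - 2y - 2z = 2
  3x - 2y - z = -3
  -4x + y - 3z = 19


Using Cramer's rule. Expand each determinant along the first row.
D  = 3*[(-2)*(-3) - (-1)*1] - (-2)*[3*(-3) - (-1)*(-4)] + (-2)*[3*1 - (-2)*(-4)]
  = 3*(7) - (-2)*(-13) + (-2)*(-5) = 5
Dx = 2*[(-2)*(-3) - (-1)*1] - (-2)*[(-3)*(-3) - (-1)*19] + (-2)*[(-3)*1 - (-2)*19]
  = 2*(7) - (-2)*(28) + (-2)*(35) = 0
Dy = 3*[(-3)*(-3) - (-1)*19] - 2*[3*(-3) - (-1)*(-4)] + (-2)*[3*19 - (-3)*(-4)]
  = 3*(28) - 2*(-13) + (-2)*(45) = 20
Dz = 3*[(-2)*19 - (-3)*1] - (-2)*[3*19 - (-3)*(-4)] + 2*[3*1 - (-2)*(-4)]
  = 3*(-35) - (-2)*(45) + 2*(-5) = -25
x = Dx/D = 0/5 = 0, y = Dy/D = 20/5 = 4, z = Dz/D = -25/5 = -5
Check eq1: (3)(0) + (-2)(4) + (-2)(-5) = 2 = 2 ✓
Check eq2: (3)(0) + (-2)(4) + (-1)(-5) = -3 = -3 ✓
Check eq3: (-4)(0) + (1)(4) + (-3)(-5) = 19 = 19 ✓

x = 0, y = 4, z = -5


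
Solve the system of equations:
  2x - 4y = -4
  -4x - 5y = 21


Using Cramer's rule:
Determinant D = (2)(-5) - (-4)(-4) = -10 - 16 = -26
Dx = (-4)(-5) - (21)(-4) = 20 + 84 = 104
Dy = (2)(21) - (-4)(-4) = 42 - 16 = 26
x = Dx/D = 104/-26 = -4
y = Dy/D = 26/-26 = -1

x = -4, y = -1


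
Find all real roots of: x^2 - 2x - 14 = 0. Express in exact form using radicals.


Using the quadratic formula: x = (-b ± sqrt(b^2 - 4ac)) / (2a)
Here a = 1, b = -2, c = -14
Discriminant = b^2 - 4ac = (-2)^2 - 4(1)(-14) = 4 + 56 = 60
Since discriminant = 60 > 0, there are two real roots.
x = (2 ± 2*sqrt(15)) / 2
Simplifying: x = 1 ± sqrt(15)
Numerically: x ≈ 4.8730 or x ≈ -2.8730

x = 1 + sqrt(15) or x = 1 - sqrt(15)


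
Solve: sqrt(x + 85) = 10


Square both sides: x + 85 = 10^2 = 100
x = 100 - 85 = 15
x = 15
Check: sqrt(1*15 + 85) = sqrt(100) = 10 ✓

x = 15


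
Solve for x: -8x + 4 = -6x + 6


Starting with: -8x + 4 = -6x + 6
Move all x terms to left: (-8 + 6)x = 6 - 4
Simplify: -2x = 2
Divide both sides by -2: x = -1

x = -1


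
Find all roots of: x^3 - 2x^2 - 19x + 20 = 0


Let p(x) = x^3 - 2x^2 - 19x + 20. By the rational root theorem (leading coefficient 1), any rational root is an integer divisor of 20: try ±1, ±2, ... in turn.
Test x = 1: value = 0 ✓, so (x - 1) is a factor.
Synthetic division by (x - 1): bring down 1; 1(1) - 2 = -1; (-1)(1) - 19 = -20; (-20)(1) + 20 = 0 → quotient x^2 - x - 20, remainder 0.
Solve the quadratic x^2 - x - 20 = 0: discriminant = (-1)^2 - 4(1)(-20) = 1 + 80 = 81.
sqrt(81) = 9, so x = (1 ± 9)/2: x = 5 or x = -4.
Collecting all roots found:

x = -4, x = 1, x = 5


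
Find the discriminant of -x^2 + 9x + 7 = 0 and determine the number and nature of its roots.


For ax^2 + bx + c = 0, discriminant D = b^2 - 4ac
Here a = -1, b = 9, c = 7
D = (9)^2 - 4(-1)(7) = 81 + 28 = 109

D = 109 > 0 but not a perfect square
The equation has 2 distinct real irrational roots.

Discriminant = 109, 2 distinct real irrational roots


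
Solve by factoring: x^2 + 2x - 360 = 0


We need two numbers that multiply to -360 and add to 2.
Those numbers are -18 and 20 (since (-18) * 20 = -360 and (-18) + 20 = 2).
So x^2 + 2x - 360 = (x - 18)(x + 20) = 0
Setting each factor to zero: x = 18 or x = -20

x = -20, x = 18


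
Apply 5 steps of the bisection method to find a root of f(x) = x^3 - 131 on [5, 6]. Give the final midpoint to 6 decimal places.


f(x) = x^3 - 131
f(5) = -6 < 0
f(6) = 85 > 0

Step 1: midpoint = (5.000000 + 6.000000)/2 = 5.500000
  f(5.500000) = 35.375000
  f(mid) > 0, so root is in [5.000000, 5.500000]

Step 2: midpoint = (5.000000 + 5.500000)/2 = 5.250000
  f(5.250000) = 13.703125
  f(mid) > 0, so root is in [5.000000, 5.250000]

Step 3: midpoint = (5.000000 + 5.250000)/2 = 5.125000
  f(5.125000) = 3.611328
  f(mid) > 0, so root is in [5.000000, 5.125000]

Step 4: midpoint = (5.000000 + 5.125000)/2 = 5.062500
  f(5.062500) = -1.253662
  f(mid) < 0, so root is in [5.062500, 5.125000]

Step 5: midpoint = (5.062500 + 5.125000)/2 = 5.093750
  f(5.093750) = 1.163910
  f(mid) > 0, so root is in [5.062500, 5.093750]

midpoint = 5.093750


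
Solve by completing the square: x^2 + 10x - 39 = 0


Start: x^2 + 10x - 39 = 0
Move constant: x^2 + 10x = 39
Half of 10 is 5, squared is 25
Add 25 to both sides: x^2 + 10x + 25 = 64
(x + 5)^2 = 64
x + 5 = ±8
x = -5 + 8 = 3 or x = -5 - 8 = -13

x = -13, x = 3


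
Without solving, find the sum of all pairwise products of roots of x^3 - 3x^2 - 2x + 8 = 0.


By Vieta's formulas for x^3 + bx^2 + cx + d = 0:
  r1 + r2 + r3 = -b/a = 3
  r1*r2 + r1*r3 + r2*r3 = c/a = -2
  r1*r2*r3 = -d/a = -8


Sum of pairwise products = -2


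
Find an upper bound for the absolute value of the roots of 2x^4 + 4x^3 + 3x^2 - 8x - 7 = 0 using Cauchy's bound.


Cauchy's bound: all roots r satisfy |r| <= 1 + max(|a_i/a_n|) for i = 0,...,n-1
where a_n is the leading coefficient.

Coefficients: [2, 4, 3, -8, -7]
Leading coefficient a_n = 2
Ratios |a_i/a_n|: 2, 3/2, 4, 7/2
Maximum ratio: 4
Cauchy's bound: |r| <= 1 + 4 = 5

Upper bound = 5


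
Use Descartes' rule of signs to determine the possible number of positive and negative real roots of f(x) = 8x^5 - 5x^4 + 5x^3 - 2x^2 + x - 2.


Descartes' rule of signs:

For positive roots, count sign changes in f(x) = 8x^5 - 5x^4 + 5x^3 - 2x^2 + x - 2:
Signs of coefficients: +, -, +, -, +, -
Number of sign changes: 5
Possible positive real roots: 5, 3, 1

For negative roots, examine f(-x) = -8x^5 - 5x^4 - 5x^3 - 2x^2 - x - 2:
Signs of coefficients: -, -, -, -, -, -
Number of sign changes: 0
Possible negative real roots: 0

Positive roots: 5 or 3 or 1; Negative roots: 0


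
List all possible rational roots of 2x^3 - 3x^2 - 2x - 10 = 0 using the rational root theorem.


Rational root theorem: possible roots are ±p/q where:
  p divides the constant term (-10): p ∈ {1, 2, 5, 10}
  q divides the leading coefficient (2): q ∈ {1, 2}

All possible rational roots: -10, -5, -5/2, -2, -1, -1/2, 1/2, 1, 2, 5/2, 5, 10

-10, -5, -5/2, -2, -1, -1/2, 1/2, 1, 2, 5/2, 5, 10


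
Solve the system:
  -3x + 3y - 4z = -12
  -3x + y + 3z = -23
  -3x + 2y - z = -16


Using Cramer's rule. Expand each determinant along the first row.
D  = (-3)*[1*(-1) - 3*2] - 3*[(-3)*(-1) - 3*(-3)] + (-4)*[(-3)*2 - 1*(-3)]
  = (-3)*(-7) - 3*(12) + (-4)*(-3) = -3
Dx = (-12)*[1*(-1) - 3*2] - 3*[(-23)*(-1) - 3*(-16)] + (-4)*[(-23)*2 - 1*(-16)]
  = (-12)*(-7) - 3*(71) + (-4)*(-30) = -9
Dy = (-3)*[(-23)*(-1) - 3*(-16)] - (-12)*[(-3)*(-1) - 3*(-3)] + (-4)*[(-3)*(-16) - (-23)*(-3)]
  = (-3)*(71) - (-12)*(12) + (-4)*(-21) = 15
Dz = (-3)*[1*(-16) - (-23)*2] - 3*[(-3)*(-16) - (-23)*(-3)] + (-12)*[(-3)*2 - 1*(-3)]
  = (-3)*(30) - 3*(-21) + (-12)*(-3) = 9
x = Dx/D = -9/-3 = 3, y = Dy/D = 15/-3 = -5, z = Dz/D = 9/-3 = -3
Check eq1: (-3)(3) + (3)(-5) + (-4)(-3) = -12 = -12 ✓
Check eq2: (-3)(3) + (1)(-5) + (3)(-3) = -23 = -23 ✓
Check eq3: (-3)(3) + (2)(-5) + (-1)(-3) = -16 = -16 ✓

x = 3, y = -5, z = -3


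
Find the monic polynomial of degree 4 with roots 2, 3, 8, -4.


A monic polynomial with roots 2, 3, 8, -4 is:
p(x) = (x - 2)(x - 3)(x - 8)(x + 4)
After multiplying by (x - 2): x - 2
After multiplying by (x - 3): x^2 - 5x + 6
After multiplying by (x - 8): x^3 - 13x^2 + 46x - 48
After multiplying by (x + 4): x^4 - 9x^3 - 6x^2 + 136x - 192

x^4 - 9x^3 - 6x^2 + 136x - 192


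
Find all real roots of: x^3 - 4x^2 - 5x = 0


The constant term is 0, so x = 0 is a root. Factor out x:
  x(x^2 - 4x - 5) = 0
Solve the quadratic x^2 - 4x - 5 = 0: discriminant = (-4)^2 - 4(1)(-5) = 16 + 20 = 36.
sqrt(36) = 6, so x = (4 ± 6)/2: x = 5 or x = -1.

x = -1, x = 0, x = 5


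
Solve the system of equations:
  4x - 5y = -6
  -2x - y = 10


Using Cramer's rule:
Determinant D = (4)(-1) - (-2)(-5) = -4 - 10 = -14
Dx = (-6)(-1) - (10)(-5) = 6 + 50 = 56
Dy = (4)(10) - (-2)(-6) = 40 - 12 = 28
x = Dx/D = 56/-14 = -4
y = Dy/D = 28/-14 = -2

x = -4, y = -2


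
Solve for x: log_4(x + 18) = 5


Convert to exponential form: x + 18 = 4^5 = 1024
x = 1024 - 18 = 1006
Check: log_4(1006 + 18) = log_4(1024) = log_4(1024) = 5 ✓

x = 1006


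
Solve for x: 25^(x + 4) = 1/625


Express both sides with the same base.
1/625 = 25^(-2)
Since the bases match, equate exponents: x + 4 = -2
So x = -2 - (4) = -6

x = -6


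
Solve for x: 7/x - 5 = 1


Subtract -5 from both sides: 7/x = 6
Multiply both sides by x: 7 = 6 * x
Divide by 6: x = 7/6

x = 7/6


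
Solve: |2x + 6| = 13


An absolute value equation |expr| = 13 gives two cases:
Case 1: 2x + 6 = 13
  2x = 7, so x = 7/2
Case 2: 2x + 6 = -13
  2x = -19, so x = -19/2

x = -19/2, x = 7/2


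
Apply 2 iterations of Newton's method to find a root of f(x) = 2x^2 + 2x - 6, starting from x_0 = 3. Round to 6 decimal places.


Newton's method: x_(n+1) = x_n - f(x_n)/f'(x_n)
f(x) = 2x^2 + 2x - 6
f'(x) = 4x + 2

Iteration 1:
  f(3.000000) = 18.000000
  f'(3.000000) = 14.000000
  x_1 = 3.000000 - (18.000000)/(14.000000) = 1.714286

Iteration 2:
  f(1.714286) = 3.306122
  f'(1.714286) = 8.857143
  x_2 = 1.714286 - (3.306122)/(8.857143) = 1.341014

x_2 = 1.341014


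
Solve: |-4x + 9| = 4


An absolute value equation |expr| = 4 gives two cases:
Case 1: -4x + 9 = 4
  -4x = -5, so x = 5/4
Case 2: -4x + 9 = -4
  -4x = -13, so x = 13/4

x = 5/4, x = 13/4


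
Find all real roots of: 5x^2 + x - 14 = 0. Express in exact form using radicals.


Using the quadratic formula: x = (-b ± sqrt(b^2 - 4ac)) / (2a)
Here a = 5, b = 1, c = -14
Discriminant = b^2 - 4ac = 1^2 - 4(5)(-14) = 1 + 280 = 281
Since discriminant = 281 > 0, there are two real roots.
x = (-1 ± sqrt(281)) / 10
Numerically: x ≈ 1.5763 or x ≈ -1.7763

x = (-1 + sqrt(281)) / 10 or x = (-1 - sqrt(281)) / 10


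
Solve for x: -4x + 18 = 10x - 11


Starting with: -4x + 18 = 10x - 11
Move all x terms to left: (-4 - 10)x = -11 - 18
Simplify: -14x = -29
Divide both sides by -14: x = 29/14

x = 29/14


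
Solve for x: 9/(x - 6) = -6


Multiply both sides by (x - 6): 9 = -6(x - 6)
Distribute: 9 = -6x + 36
-6x = 9 - 36 = -27
x = 9/2

x = 9/2


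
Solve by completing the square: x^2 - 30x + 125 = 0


Start: x^2 - 30x + 125 = 0
Move constant: x^2 - 30x = -125
Half of -30 is -15, squared is 225
Add 225 to both sides: x^2 - 30x + 225 = 100
(x - 15)^2 = 100
x - 15 = ±10
x = 15 + 10 = 25 or x = 15 - 10 = 5

x = 5, x = 25
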